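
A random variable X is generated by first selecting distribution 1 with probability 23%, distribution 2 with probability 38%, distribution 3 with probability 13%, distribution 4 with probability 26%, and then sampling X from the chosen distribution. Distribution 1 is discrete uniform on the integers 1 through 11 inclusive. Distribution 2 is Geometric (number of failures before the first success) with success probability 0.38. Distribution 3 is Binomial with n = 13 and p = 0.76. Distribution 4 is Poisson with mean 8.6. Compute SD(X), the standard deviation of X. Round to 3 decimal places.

4.149

Per component, 1: μ=6, E[X²]=46; 2: μ=1.63158, E[X²]=6.95568; 3: μ=9.88, E[X²]=99.9856; 4: μ=8.6, E[X²]=82.56.
E[X] = 0.23·6 + 0.38·1.63158 + 0.13·9.88 + 0.26·8.6 = 5.5204.
E[X²] = 0.23·46 + 0.38·6.95568 + 0.13·99.9856 + 0.26·82.56 = 47.6869.
Var(X) = E[X²] − (E[X])² = 47.6869 − 30.4748 = 17.2121.
SD(X) = √17.2121 = 4.14874.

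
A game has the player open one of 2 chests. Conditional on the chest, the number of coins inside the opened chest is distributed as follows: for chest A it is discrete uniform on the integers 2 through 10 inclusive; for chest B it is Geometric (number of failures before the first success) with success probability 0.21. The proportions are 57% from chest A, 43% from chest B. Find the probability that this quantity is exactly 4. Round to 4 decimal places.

Conditional on each chest, P(X = 4): A: 0.111111; B: 0.0817952.
By total probability, P(X = 4) = 0.57·0.111111 + 0.43·0.0817952 = 0.0985053.

0.0985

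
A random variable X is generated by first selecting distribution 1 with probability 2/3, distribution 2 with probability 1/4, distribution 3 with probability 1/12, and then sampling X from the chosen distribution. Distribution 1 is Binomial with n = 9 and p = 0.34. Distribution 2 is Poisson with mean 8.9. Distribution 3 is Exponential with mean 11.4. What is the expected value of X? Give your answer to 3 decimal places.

5.215

Component means — 1: 3.06; 2: 8.9; 3: 11.4.
E[X] = 0.666667·3.06 + 0.25·8.9 + 0.0833333·11.4 = 5.215.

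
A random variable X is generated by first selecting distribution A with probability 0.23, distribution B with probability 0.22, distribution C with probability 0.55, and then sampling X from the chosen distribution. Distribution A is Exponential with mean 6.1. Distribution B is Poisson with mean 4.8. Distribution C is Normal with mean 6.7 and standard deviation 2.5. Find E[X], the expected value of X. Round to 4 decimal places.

6.1440

Component means — A: 6.1; B: 4.8; C: 6.7.
E[X] = 0.23·6.1 + 0.22·4.8 + 0.55·6.7 = 6.144.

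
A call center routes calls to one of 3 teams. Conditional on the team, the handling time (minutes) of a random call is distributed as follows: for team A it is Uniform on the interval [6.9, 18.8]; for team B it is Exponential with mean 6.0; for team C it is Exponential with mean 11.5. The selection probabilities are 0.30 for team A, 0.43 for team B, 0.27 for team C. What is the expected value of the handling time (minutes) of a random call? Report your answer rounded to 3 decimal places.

Component means — A: 12.85; B: 6; C: 11.5.
E[X] = 0.3·12.85 + 0.43·6 + 0.27·11.5 = 9.54.

9.540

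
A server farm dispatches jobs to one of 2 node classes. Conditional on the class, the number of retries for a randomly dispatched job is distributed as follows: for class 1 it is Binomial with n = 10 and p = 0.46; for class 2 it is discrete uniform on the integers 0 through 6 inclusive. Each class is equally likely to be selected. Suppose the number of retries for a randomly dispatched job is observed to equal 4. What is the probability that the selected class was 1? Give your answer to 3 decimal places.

Likelihoods P(X=4 | ·): 1: 0.233138; 2: 0.142857.
Posterior ∝ prior × likelihood. Numerator for 1: 0.5·0.233138 = 0.116569.
Normalizing constant: 0.5·0.233138 + 0.5·0.142857 = 0.187998.
P(1 | observation) = 0.116569 / 0.187998 = 0.620056.

0.620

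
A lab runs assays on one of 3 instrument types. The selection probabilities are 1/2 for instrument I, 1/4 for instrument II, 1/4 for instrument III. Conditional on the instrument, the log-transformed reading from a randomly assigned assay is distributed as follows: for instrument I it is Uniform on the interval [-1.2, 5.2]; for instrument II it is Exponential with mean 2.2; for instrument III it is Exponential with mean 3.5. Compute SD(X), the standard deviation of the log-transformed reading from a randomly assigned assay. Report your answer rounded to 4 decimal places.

Per component, I: μ=2, E[X²]=7.41333; II: μ=2.2, E[X²]=9.68; III: μ=3.5, E[X²]=24.5.
E[X] = 0.5·2 + 0.25·2.2 + 0.25·3.5 = 2.425.
E[X²] = 0.5·7.41333 + 0.25·9.68 + 0.25·24.5 = 12.2517.
Var(X) = E[X²] − (E[X])² = 12.2517 − 5.88062 = 6.37104.
SD(X) = √6.37104 = 2.52409.

2.5241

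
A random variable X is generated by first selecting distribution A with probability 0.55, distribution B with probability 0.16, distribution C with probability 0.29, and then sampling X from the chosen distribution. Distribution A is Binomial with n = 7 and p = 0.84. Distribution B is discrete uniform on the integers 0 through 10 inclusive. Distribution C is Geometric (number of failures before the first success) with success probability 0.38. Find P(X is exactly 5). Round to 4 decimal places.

Conditional on each component, P(X = 5): A: 0.224831; B: 0.0909091; C: 0.034813.
By total probability, P(X = 5) = 0.55·0.224831 + 0.16·0.0909091 + 0.29·0.034813 = 0.148298.

0.1483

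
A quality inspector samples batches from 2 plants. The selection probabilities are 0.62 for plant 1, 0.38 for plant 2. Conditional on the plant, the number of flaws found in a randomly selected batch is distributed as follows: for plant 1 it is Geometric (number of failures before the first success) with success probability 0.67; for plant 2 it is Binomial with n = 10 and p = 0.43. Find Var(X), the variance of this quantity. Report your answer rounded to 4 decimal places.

4.8026

Per component, 1: μ=0.492537, E[X²]=0.977723; 2: μ=4.3, E[X²]=20.941.
E[X] = 0.62·0.492537 + 0.38·4.3 = 1.93937.
E[X²] = 0.62·0.977723 + 0.38·20.941 = 8.56377.
Var(X) = E[X²] − (E[X])² = 8.56377 − 3.76117 = 4.8026.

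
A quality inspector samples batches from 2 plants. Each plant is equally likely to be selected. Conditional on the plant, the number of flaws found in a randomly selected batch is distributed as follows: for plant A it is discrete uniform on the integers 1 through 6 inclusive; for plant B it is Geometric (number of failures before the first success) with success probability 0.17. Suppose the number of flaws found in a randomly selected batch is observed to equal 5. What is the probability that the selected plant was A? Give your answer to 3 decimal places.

0.713

Likelihoods P(X=5 | ·): A: 0.166667; B: 0.0669637.
Posterior ∝ prior × likelihood. Numerator for A: 0.5·0.166667 = 0.0833333.
Normalizing constant: 0.5·0.166667 + 0.5·0.0669637 = 0.116815.
P(A | observation) = 0.0833333 / 0.116815 = 0.713378.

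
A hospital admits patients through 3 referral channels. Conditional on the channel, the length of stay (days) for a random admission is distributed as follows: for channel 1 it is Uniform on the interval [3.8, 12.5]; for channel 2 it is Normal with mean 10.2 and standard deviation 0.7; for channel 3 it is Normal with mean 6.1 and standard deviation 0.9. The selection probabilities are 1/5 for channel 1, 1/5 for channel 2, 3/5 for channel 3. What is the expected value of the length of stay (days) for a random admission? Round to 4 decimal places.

7.3300

Component means — 1: 8.15; 2: 10.2; 3: 6.1.
E[X] = 0.2·8.15 + 0.2·10.2 + 0.6·6.1 = 7.33.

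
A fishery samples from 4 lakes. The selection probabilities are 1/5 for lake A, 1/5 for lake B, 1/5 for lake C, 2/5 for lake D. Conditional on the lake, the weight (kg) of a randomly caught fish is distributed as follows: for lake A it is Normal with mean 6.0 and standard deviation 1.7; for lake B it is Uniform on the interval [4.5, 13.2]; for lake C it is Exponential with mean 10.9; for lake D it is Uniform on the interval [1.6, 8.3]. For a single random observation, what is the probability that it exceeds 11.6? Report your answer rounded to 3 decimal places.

Conditional on each lake, P(X > 11.6): A: 0.000493656; B: 0.183908; C: 0.344997; D: 0.
By total probability, P(X > 11.6) = 0.2·0.000493656 + 0.2·0.183908 + 0.2·0.344997 + 0.4·0 = 0.10588.

0.106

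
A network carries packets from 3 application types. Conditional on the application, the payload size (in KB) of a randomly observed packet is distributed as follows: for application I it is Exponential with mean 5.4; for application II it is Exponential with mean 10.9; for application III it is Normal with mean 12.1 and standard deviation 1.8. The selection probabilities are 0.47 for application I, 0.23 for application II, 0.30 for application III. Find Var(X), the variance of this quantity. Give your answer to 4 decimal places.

Per component, I: μ=5.4, E[X²]=58.32; II: μ=10.9, E[X²]=237.62; III: μ=12.1, E[X²]=149.65.
E[X] = 0.47·5.4 + 0.23·10.9 + 0.3·12.1 = 8.675.
E[X²] = 0.47·58.32 + 0.23·237.62 + 0.3·149.65 = 126.958.
Var(X) = E[X²] − (E[X])² = 126.958 − 75.2556 = 51.7024.

51.7024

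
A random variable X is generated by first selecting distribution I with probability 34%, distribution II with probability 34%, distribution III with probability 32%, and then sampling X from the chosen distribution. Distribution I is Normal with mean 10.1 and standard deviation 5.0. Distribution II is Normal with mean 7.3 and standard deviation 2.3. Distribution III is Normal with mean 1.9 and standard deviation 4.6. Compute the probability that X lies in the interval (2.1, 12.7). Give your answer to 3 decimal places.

Conditional on each component, P(2.1 < X < 12.7): I: 0.643669; II: 0.978675; III: 0.473218.
By total probability, P(2.1 < X < 12.7) = 0.34·0.643669 + 0.34·0.978675 + 0.32·0.473218 = 0.703027.

0.703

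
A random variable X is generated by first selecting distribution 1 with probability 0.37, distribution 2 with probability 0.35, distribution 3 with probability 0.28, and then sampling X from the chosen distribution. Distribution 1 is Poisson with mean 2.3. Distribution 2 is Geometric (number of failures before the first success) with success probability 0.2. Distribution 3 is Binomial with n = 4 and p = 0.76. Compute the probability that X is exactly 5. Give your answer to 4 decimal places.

0.0428

Conditional on each component, P(X = 5): 1: 0.053775; 2: 0.065536; 3: 0.
By total probability, P(X = 5) = 0.37·0.053775 + 0.35·0.065536 + 0.28·0 = 0.0428344.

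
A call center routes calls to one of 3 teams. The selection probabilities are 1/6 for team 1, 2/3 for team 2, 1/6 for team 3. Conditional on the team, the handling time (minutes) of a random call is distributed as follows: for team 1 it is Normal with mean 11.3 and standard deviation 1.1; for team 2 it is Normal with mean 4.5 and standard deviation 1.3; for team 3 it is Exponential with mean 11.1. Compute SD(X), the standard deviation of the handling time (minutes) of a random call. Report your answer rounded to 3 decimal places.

Per component, 1: μ=11.3, E[X²]=128.9; 2: μ=4.5, E[X²]=21.94; 3: μ=11.1, E[X²]=246.42.
E[X] = 0.166667·11.3 + 0.666667·4.5 + 0.166667·11.1 = 6.73333.
E[X²] = 0.166667·128.9 + 0.666667·21.94 + 0.166667·246.42 = 77.18.
Var(X) = E[X²] − (E[X])² = 77.18 − 45.3378 = 31.8422.
SD(X) = √31.8422 = 5.64289.

5.643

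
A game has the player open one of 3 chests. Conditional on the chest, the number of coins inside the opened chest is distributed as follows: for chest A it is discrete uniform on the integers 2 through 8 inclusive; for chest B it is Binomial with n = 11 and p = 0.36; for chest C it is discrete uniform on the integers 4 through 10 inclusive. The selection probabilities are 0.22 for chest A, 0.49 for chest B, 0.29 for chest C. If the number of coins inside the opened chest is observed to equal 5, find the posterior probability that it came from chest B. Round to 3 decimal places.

0.564

Likelihoods P(X=5 | ·): A: 0.142857; B: 0.19197; C: 0.142857.
Posterior ∝ prior × likelihood. Numerator for B: 0.49·0.19197 = 0.0940655.
Normalizing constant: 0.22·0.142857 + 0.49·0.19197 + 0.29·0.142857 = 0.166923.
P(B | observation) = 0.0940655 / 0.166923 = 0.563528.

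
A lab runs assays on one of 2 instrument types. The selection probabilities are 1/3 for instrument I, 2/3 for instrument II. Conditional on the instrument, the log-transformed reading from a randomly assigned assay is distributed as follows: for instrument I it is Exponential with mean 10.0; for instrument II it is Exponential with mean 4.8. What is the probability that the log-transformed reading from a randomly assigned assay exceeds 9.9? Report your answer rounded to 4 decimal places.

Conditional on each instrument, P(X > 9.9): I: 0.371577; II: 0.127136.
By total probability, P(X > 9.9) = 0.333333·0.371577 + 0.666667·0.127136 = 0.208616.

0.2086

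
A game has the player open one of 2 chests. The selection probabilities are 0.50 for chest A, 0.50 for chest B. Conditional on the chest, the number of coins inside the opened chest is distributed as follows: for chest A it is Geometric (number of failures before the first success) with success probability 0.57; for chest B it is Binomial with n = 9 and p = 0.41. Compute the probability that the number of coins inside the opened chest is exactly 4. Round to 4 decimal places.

0.1370

Conditional on each chest, P(X = 4): A: 0.0194872; B: 0.254546.
By total probability, P(X = 4) = 0.5·0.0194872 + 0.5·0.254546 = 0.137017.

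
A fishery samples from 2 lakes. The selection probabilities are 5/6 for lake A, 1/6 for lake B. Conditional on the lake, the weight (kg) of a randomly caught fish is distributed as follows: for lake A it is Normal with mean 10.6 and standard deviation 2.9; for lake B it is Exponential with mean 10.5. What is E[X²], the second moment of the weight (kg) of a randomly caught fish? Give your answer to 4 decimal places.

137.3917

For each component E[X²] = Var + (mean)², giving A: 120.77; B: 220.5.
Overall E[X²] = 0.833333·120.77 + 0.166667·220.5 = 137.392.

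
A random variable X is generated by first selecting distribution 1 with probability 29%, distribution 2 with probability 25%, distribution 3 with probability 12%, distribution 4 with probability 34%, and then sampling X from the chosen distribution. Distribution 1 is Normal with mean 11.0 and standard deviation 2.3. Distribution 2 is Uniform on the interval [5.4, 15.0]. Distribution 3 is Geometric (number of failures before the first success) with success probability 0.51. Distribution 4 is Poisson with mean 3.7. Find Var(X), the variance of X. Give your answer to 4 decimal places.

Per component, 1: μ=11, E[X²]=126.29; 2: μ=10.2, E[X²]=111.72; 3: μ=0.960784, E[X²]=2.807; 4: μ=3.7, E[X²]=17.39.
E[X] = 0.29·11 + 0.25·10.2 + 0.12·0.960784 + 0.34·3.7 = 7.11329.
E[X²] = 0.29·126.29 + 0.25·111.72 + 0.12·2.807 + 0.34·17.39 = 70.8035.
Var(X) = E[X²] − (E[X])² = 70.8035 − 50.599 = 20.2046.

20.2046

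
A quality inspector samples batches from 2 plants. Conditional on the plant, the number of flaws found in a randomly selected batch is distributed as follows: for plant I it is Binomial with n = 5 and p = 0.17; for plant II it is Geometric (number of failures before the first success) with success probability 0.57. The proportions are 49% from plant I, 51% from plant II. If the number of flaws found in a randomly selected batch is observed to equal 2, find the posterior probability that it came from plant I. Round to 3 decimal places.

0.601

Likelihoods P(X=2 | ·): I: 0.165246; II: 0.105393.
Posterior ∝ prior × likelihood. Numerator for I: 0.49·0.165246 = 0.0809708.
Normalizing constant: 0.49·0.165246 + 0.51·0.105393 = 0.134721.
P(I | observation) = 0.0809708 / 0.134721 = 0.601025.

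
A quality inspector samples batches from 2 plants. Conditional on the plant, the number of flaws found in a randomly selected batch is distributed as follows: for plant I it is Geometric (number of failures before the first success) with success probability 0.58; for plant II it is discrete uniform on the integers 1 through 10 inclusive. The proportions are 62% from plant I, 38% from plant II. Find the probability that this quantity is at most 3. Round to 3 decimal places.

0.715

Conditional on each plant, P(X ≤ 3): I: 0.968883; II: 0.3.
By total probability, P(X ≤ 3) = 0.62·0.968883 + 0.38·0.3 = 0.714707.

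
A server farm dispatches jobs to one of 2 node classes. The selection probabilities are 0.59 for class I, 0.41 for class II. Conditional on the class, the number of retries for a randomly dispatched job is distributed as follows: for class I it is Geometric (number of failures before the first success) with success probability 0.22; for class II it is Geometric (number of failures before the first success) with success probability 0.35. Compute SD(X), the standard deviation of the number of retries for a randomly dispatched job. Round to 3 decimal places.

Per component, I: μ=3.54545, E[X²]=28.686; II: μ=1.85714, E[X²]=8.7551.
E[X] = 0.59·3.54545 + 0.41·1.85714 = 2.85325.
E[X²] = 0.59·28.686 + 0.41·8.7551 = 20.5143.
Var(X) = E[X²] − (E[X])² = 20.5143 − 8.14102 = 12.3733.
SD(X) = √12.3733 = 3.51757.

3.518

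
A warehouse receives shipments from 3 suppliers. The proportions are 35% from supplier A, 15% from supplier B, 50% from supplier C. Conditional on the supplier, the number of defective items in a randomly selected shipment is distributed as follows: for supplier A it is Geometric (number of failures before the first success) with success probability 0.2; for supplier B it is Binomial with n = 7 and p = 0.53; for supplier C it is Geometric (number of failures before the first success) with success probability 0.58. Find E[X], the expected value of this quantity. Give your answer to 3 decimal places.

2.319

Component means — A: 4; B: 3.71; C: 0.724138.
E[X] = 0.35·4 + 0.15·3.71 + 0.5·0.724138 = 2.31857.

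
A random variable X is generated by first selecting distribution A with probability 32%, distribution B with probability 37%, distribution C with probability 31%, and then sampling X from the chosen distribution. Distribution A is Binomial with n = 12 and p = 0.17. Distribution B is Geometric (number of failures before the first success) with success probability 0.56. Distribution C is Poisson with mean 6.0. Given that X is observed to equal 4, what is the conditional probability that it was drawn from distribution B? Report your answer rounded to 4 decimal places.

0.0982

Likelihoods P(X=4 | ·): A: 0.0931163; B: 0.0209893; C: 0.133853.
Posterior ∝ prior × likelihood. Numerator for B: 0.37·0.0209893 = 0.00776605.
Normalizing constant: 0.32·0.0931163 + 0.37·0.0209893 + 0.31·0.133853 = 0.0790576.
P(B | observation) = 0.00776605 / 0.0790576 = 0.0982329.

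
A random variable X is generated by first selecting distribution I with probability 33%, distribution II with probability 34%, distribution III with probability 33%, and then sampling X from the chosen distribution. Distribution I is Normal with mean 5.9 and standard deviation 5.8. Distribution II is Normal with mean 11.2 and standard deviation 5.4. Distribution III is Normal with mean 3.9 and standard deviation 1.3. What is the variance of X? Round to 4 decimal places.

31.1397

Per component, I: μ=5.9, E[X²]=68.45; II: μ=11.2, E[X²]=154.6; III: μ=3.9, E[X²]=16.9.
E[X] = 0.33·5.9 + 0.34·11.2 + 0.33·3.9 = 7.042.
E[X²] = 0.33·68.45 + 0.34·154.6 + 0.33·16.9 = 80.7295.
Var(X) = E[X²] − (E[X])² = 80.7295 − 49.5898 = 31.1397.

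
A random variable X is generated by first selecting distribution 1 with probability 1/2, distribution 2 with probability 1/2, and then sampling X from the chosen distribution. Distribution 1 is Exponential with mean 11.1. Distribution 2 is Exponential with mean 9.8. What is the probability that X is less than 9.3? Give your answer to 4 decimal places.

0.5901

Conditional on each component, P(X < 9.3): 1: 0.567355; 2: 0.612864.
By total probability, P(X < 9.3) = 0.5·0.567355 + 0.5·0.612864 = 0.59011.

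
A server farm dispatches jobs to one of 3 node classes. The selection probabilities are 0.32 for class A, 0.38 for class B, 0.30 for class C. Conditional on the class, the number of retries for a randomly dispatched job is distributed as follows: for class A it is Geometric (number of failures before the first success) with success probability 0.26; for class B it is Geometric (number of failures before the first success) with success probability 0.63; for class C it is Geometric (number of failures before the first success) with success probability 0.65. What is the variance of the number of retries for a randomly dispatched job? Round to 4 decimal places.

5.2377

Per component, A: μ=2.84615, E[X²]=19.0473; B: μ=0.587302, E[X²]=1.27715; C: μ=0.538462, E[X²]=1.11834.
E[X] = 0.32·2.84615 + 0.38·0.587302 + 0.3·0.538462 = 1.29548.
E[X²] = 0.32·19.0473 + 0.38·1.27715 + 0.3·1.11834 = 6.91597.
Var(X) = E[X²] − (E[X])² = 6.91597 − 1.67827 = 5.23769.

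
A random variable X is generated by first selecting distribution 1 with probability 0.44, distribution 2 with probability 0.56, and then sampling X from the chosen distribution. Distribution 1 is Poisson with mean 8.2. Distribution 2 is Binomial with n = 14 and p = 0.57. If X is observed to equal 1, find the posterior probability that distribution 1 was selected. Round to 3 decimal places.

Likelihoods P(X=1 | ·): 1: 0.00225216; 2: 0.000137117.
Posterior ∝ prior × likelihood. Numerator for 1: 0.44·0.00225216 = 0.00099095.
Normalizing constant: 0.44·0.00225216 + 0.56·0.000137117 = 0.00106774.
P(1 | observation) = 0.00099095 / 0.00106774 = 0.928085.

0.928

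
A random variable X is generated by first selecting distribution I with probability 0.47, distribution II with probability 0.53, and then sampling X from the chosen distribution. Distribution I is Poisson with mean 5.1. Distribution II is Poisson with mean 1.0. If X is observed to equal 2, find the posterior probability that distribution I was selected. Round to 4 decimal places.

Likelihoods P(X=2 | ·): I: 0.0792882; II: 0.18394.
Posterior ∝ prior × likelihood. Numerator for I: 0.47·0.0792882 = 0.0372654.
Normalizing constant: 0.47·0.0792882 + 0.53·0.18394 = 0.134754.
P(I | observation) = 0.0372654 / 0.134754 = 0.276545.

0.2765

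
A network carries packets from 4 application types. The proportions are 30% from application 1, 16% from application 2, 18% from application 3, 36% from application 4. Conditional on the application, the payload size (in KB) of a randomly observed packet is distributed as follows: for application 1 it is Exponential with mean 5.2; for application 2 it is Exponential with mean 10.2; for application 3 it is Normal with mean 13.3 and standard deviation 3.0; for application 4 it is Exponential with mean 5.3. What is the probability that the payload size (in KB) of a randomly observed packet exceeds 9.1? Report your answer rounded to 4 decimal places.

0.3478

Conditional on each application, P(X > 9.1): 1: 0.173774; 2: 0.409771; 3: 0.919243; 4: 0.179608.
By total probability, P(X > 9.1) = 0.3·0.173774 + 0.16·0.409771 + 0.18·0.919243 + 0.36·0.179608 = 0.347818.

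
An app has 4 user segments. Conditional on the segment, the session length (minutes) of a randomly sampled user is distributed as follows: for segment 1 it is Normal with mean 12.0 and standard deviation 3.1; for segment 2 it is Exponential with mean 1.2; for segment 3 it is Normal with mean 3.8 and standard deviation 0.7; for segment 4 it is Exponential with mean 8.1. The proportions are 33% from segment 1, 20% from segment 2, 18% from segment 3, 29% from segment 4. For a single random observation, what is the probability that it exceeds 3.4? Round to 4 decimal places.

0.6603

Conditional on each segment, P(X > 3.4): 1: 0.997233; 2: 0.0588165; 3: 0.716145; 4: 0.657209.
By total probability, P(X > 3.4) = 0.33·0.997233 + 0.2·0.0588165 + 0.18·0.716145 + 0.29·0.657209 = 0.660347.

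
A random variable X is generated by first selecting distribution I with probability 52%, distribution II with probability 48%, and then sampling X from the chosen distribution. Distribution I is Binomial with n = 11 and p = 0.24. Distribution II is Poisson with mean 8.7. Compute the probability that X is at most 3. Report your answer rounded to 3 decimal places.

Conditional on each component, P(X ≤ 3): I: 0.740444; II: 0.0262032.
By total probability, P(X ≤ 3) = 0.52·0.740444 + 0.48·0.0262032 = 0.397609.

0.398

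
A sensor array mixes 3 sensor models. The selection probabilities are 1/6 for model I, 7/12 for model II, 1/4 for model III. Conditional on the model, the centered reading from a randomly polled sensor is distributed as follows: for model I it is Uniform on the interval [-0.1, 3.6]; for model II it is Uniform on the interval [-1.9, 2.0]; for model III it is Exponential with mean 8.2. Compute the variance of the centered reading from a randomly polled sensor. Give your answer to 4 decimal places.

29.4405

Per component, I: μ=1.75, E[X²]=4.20333; II: μ=0.05, E[X²]=1.27; III: μ=8.2, E[X²]=134.48.
E[X] = 0.166667·1.75 + 0.583333·0.05 + 0.25·8.2 = 2.37083.
E[X²] = 0.166667·4.20333 + 0.583333·1.27 + 0.25·134.48 = 35.0614.
Var(X) = E[X²] − (E[X])² = 35.0614 − 5.62085 = 29.4405.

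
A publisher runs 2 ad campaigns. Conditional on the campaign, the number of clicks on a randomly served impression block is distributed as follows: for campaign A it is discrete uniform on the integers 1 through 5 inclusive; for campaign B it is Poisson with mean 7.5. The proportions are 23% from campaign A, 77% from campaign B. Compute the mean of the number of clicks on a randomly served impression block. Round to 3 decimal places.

6.465

Component means — A: 3; B: 7.5.
E[X] = 0.23·3 + 0.77·7.5 = 6.465.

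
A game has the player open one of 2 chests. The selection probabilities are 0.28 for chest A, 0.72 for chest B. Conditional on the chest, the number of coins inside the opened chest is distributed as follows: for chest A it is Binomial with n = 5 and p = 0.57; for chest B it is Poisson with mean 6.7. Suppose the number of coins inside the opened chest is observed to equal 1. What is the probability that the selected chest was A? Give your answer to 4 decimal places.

Likelihoods P(X=1 | ·): A: 0.0974358; B: 0.00824711.
Posterior ∝ prior × likelihood. Numerator for A: 0.28·0.0974358 = 0.027282.
Normalizing constant: 0.28·0.0974358 + 0.72·0.00824711 = 0.03322.
P(A | observation) = 0.027282 / 0.03322 = 0.821254.

0.8213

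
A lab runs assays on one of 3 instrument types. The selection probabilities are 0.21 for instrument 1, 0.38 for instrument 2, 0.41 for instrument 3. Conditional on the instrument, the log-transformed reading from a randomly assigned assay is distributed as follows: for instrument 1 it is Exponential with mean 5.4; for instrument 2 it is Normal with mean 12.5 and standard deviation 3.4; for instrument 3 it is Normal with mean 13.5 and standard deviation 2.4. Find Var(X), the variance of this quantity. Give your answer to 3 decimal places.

Per component, 1: μ=5.4, E[X²]=58.32; 2: μ=12.5, E[X²]=167.81; 3: μ=13.5, E[X²]=188.01.
E[X] = 0.21·5.4 + 0.38·12.5 + 0.41·13.5 = 11.419.
E[X²] = 0.21·58.32 + 0.38·167.81 + 0.41·188.01 = 153.099.
Var(X) = E[X²] − (E[X])² = 153.099 − 130.394 = 22.7055.

22.706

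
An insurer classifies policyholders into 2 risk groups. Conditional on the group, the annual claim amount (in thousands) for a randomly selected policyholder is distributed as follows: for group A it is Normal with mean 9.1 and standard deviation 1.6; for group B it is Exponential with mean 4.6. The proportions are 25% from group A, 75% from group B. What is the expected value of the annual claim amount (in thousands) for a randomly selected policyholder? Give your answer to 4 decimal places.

5.7250

Component means — A: 9.1; B: 4.6.
E[X] = 0.25·9.1 + 0.75·4.6 = 5.725.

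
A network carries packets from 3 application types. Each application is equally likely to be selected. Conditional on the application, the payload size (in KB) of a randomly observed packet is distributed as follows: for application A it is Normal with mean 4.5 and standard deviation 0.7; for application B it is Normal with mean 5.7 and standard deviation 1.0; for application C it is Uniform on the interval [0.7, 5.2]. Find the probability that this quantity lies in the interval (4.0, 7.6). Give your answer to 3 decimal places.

0.652

Conditional on each application, P(4.0 < X < 7.6): A: 0.76247; B: 0.926718; C: 0.266667.
By total probability, P(4.0 < X < 7.6) = 0.333333·0.76247 + 0.333333·0.926718 + 0.333333·0.266667 = 0.651952.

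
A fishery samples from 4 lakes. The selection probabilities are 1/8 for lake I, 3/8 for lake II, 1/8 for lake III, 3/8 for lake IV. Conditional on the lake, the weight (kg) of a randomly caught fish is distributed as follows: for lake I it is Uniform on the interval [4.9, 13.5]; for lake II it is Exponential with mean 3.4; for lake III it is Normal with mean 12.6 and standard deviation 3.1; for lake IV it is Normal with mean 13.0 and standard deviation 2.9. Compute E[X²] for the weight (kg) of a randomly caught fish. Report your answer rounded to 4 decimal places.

For each component E[X²] = Var + (mean)², giving I: 90.8033; II: 23.12; III: 168.37; IV: 177.41.
Overall E[X²] = 0.125·90.8033 + 0.375·23.12 + 0.125·168.37 + 0.375·177.41 = 107.595.

107.5954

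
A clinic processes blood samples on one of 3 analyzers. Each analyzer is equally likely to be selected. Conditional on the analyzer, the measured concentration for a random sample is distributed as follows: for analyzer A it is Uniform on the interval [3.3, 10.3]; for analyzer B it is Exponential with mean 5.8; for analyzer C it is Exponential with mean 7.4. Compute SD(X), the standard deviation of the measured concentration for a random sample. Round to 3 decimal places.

Per component, A: μ=6.8, E[X²]=50.3233; B: μ=5.8, E[X²]=67.28; C: μ=7.4, E[X²]=109.52.
E[X] = 0.333333·6.8 + 0.333333·5.8 + 0.333333·7.4 = 6.66667.
E[X²] = 0.333333·50.3233 + 0.333333·67.28 + 0.333333·109.52 = 75.7078.
Var(X) = E[X²] − (E[X])² = 75.7078 − 44.4444 = 31.2633.
SD(X) = √31.2633 = 5.59136.

5.591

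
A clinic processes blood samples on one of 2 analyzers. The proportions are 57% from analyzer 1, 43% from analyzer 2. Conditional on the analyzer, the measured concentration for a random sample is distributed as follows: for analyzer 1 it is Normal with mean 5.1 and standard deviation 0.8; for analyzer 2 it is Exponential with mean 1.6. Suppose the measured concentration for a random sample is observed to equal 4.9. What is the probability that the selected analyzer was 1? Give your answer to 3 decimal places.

0.956

Likelihoods f(4.9 | ·): 1: 0.483335; 2: 0.0292316.
Posterior ∝ prior × likelihood. Numerator for 1: 0.57·0.483335 = 0.275501.
Normalizing constant: 0.57·0.483335 + 0.43·0.0292316 = 0.288071.
P(1 | observation) = 0.275501 / 0.288071 = 0.956366.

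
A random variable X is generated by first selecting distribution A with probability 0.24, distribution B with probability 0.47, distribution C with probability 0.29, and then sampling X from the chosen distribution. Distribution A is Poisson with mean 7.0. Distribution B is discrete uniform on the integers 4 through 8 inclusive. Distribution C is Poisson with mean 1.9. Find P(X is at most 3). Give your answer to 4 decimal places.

Conditional on each component, P(X ≤ 3): A: 0.0817654; B: 0; C: 0.874702.
By total probability, P(X ≤ 3) = 0.24·0.0817654 + 0.47·0 + 0.29·0.874702 = 0.273287.

0.2733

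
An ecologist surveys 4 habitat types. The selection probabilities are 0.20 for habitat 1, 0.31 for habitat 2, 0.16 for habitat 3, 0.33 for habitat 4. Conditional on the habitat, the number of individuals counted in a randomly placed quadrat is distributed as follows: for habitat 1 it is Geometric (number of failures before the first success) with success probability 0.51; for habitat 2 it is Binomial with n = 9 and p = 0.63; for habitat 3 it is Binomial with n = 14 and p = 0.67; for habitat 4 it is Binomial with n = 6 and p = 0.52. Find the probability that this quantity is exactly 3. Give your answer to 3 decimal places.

0.131

Conditional on each habitat, P(X = 3): 1: 0.060001; 2: 0.0538904; 3: 0.000553324; 4: 0.311002.
By total probability, P(X = 3) = 0.2·0.060001 + 0.31·0.0538904 + 0.16·0.000553324 + 0.33·0.311002 = 0.131426.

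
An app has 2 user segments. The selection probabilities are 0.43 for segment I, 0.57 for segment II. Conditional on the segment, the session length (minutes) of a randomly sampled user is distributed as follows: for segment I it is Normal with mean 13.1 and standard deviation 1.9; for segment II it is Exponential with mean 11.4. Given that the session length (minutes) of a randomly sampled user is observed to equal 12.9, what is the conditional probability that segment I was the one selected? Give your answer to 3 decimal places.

0.848

Likelihoods f(12.9 | ·): I: 0.20881; II: 0.0282915.
Posterior ∝ prior × likelihood. Numerator for I: 0.43·0.20881 = 0.0897881.
Normalizing constant: 0.43·0.20881 + 0.57·0.0282915 = 0.105914.
P(I | observation) = 0.0897881 / 0.105914 = 0.847743.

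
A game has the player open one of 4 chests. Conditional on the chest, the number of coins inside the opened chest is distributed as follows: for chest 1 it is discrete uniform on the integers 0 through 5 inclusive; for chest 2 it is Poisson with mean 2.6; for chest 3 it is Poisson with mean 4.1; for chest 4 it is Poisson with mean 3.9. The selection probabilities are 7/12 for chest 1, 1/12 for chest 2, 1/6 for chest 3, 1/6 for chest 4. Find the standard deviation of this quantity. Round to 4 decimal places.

Per component, 1: μ=2.5, E[X²]=9.16667; 2: μ=2.6, E[X²]=9.36; 3: μ=4.1, E[X²]=20.91; 4: μ=3.9, E[X²]=19.11.
E[X] = 0.583333·2.5 + 0.0833333·2.6 + 0.166667·4.1 + 0.166667·3.9 = 3.00833.
E[X²] = 0.583333·9.16667 + 0.0833333·9.36 + 0.166667·20.91 + 0.166667·19.11 = 12.7972.
Var(X) = E[X²] − (E[X])² = 12.7972 − 9.05007 = 3.74715.
SD(X) = √3.74715 = 1.93576.

1.9358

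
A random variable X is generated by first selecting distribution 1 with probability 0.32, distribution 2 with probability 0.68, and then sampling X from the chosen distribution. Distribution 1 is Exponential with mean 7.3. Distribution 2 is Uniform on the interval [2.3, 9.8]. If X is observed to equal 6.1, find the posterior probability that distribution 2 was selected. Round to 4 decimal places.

Likelihoods f(6.1 | ·): 1: 0.0593982; 2: 0.133333.
Posterior ∝ prior × likelihood. Numerator for 2: 0.68·0.133333 = 0.0906667.
Normalizing constant: 0.32·0.0593982 + 0.68·0.133333 = 0.109674.
P(2 | observation) = 0.0906667 / 0.109674 = 0.826692.

0.8267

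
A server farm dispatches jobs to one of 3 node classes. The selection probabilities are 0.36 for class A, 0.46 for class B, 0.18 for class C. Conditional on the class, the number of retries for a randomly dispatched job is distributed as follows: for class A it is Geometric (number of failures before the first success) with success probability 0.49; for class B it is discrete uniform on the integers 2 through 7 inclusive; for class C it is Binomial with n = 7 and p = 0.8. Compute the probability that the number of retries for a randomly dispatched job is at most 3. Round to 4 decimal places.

0.4950

Conditional on each class, P(X ≤ 3): A: 0.932348; B: 0.333333; C: 0.033344.
By total probability, P(X ≤ 3) = 0.36·0.932348 + 0.46·0.333333 + 0.18·0.033344 = 0.494981.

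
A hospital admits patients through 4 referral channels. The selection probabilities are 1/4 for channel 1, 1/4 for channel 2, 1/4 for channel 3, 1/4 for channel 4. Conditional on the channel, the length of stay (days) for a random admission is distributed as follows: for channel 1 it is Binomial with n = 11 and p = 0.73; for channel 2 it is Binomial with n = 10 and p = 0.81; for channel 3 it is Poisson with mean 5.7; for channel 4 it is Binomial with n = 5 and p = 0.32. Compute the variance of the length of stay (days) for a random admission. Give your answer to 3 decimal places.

Per component, 1: μ=8.03, E[X²]=66.649; 2: μ=8.1, E[X²]=67.149; 3: μ=5.7, E[X²]=38.19; 4: μ=1.6, E[X²]=3.648.
E[X] = 0.25·8.03 + 0.25·8.1 + 0.25·5.7 + 0.25·1.6 = 5.8575.
E[X²] = 0.25·66.649 + 0.25·67.149 + 0.25·38.19 + 0.25·3.648 = 43.909.
Var(X) = E[X²] − (E[X])² = 43.909 − 34.3103 = 9.59869.

9.599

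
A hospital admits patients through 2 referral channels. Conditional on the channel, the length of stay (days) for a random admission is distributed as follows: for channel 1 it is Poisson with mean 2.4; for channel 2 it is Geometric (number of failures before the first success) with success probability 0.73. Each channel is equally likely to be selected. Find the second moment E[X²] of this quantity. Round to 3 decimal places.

For each component E[X²] = Var + (mean)², giving 1: 8.16; 2: 0.64346.
Overall E[X²] = 0.5·8.16 + 0.5·0.64346 = 4.40173.

4.402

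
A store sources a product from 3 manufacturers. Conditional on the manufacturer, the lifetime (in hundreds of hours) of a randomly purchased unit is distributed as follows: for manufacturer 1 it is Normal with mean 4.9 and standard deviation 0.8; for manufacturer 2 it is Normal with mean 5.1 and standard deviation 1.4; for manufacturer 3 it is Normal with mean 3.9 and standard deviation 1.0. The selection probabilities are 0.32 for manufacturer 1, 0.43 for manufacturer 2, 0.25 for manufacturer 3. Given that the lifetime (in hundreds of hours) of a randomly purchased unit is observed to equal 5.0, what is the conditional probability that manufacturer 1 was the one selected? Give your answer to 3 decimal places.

Likelihoods f(5.0 | ·): 1: 0.494797; 2: 0.284233; 3: 0.217852.
Posterior ∝ prior × likelihood. Numerator for 1: 0.32·0.494797 = 0.158335.
Normalizing constant: 0.32·0.494797 + 0.43·0.284233 + 0.25·0.217852 = 0.335018.
P(1 | observation) = 0.158335 / 0.335018 = 0.472616.

0.473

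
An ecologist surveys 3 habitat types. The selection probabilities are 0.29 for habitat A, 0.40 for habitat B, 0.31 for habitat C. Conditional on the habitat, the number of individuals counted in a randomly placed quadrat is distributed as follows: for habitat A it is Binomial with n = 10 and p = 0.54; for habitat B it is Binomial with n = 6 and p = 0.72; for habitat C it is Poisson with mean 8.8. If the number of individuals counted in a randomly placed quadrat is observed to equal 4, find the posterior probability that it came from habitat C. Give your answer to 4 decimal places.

0.0624

Likelihoods P(X=4 | ·): A: 0.169177; B: 0.316037; C: 0.0376641.
Posterior ∝ prior × likelihood. Numerator for C: 0.31·0.0376641 = 0.0116759.
Normalizing constant: 0.29·0.169177 + 0.4·0.316037 + 0.31·0.0376641 = 0.187152.
P(C | observation) = 0.0116759 / 0.187152 = 0.0623872.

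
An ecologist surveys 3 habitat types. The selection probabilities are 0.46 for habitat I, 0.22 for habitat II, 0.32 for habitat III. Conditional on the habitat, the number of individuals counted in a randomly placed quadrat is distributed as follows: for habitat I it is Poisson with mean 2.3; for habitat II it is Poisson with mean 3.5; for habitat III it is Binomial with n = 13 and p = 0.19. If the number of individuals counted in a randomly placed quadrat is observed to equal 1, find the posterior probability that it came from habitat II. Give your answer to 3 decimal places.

Likelihoods P(X=1 | ·): I: 0.230595; II: 0.105691; III: 0.197023.
Posterior ∝ prior × likelihood. Numerator for II: 0.22·0.105691 = 0.023252.
Normalizing constant: 0.46·0.230595 + 0.22·0.105691 + 0.32·0.197023 = 0.192373.
P(II | observation) = 0.023252 / 0.192373 = 0.120869.

0.121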